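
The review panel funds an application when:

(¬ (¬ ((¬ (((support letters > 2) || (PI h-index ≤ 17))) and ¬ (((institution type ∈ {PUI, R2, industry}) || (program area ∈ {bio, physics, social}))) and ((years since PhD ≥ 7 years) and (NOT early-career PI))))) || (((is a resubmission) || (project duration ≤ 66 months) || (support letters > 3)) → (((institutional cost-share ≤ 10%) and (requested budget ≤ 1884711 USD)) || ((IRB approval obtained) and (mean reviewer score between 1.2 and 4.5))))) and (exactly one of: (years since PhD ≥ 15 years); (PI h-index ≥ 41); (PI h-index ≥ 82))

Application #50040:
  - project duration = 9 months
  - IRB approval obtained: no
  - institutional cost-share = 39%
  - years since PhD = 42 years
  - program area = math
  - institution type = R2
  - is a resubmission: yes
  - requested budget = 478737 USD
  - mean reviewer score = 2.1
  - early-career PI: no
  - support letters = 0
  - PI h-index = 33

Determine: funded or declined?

Declined

Atomic conditions:
  support letters > 2: 0 > 2 is false
  PI h-index ≤ 17: 33 ≤ 17 is false
  institution type ∈ {PUI, R2, industry}: R2 is in the set → true
  program area ∈ {bio, physics, social}: math is not in the set → false
  years since PhD ≥ 7 years: 42 ≥ 7 is true
  NOT early-career PI: no → true
  is a resubmission: yes → true
  project duration ≤ 66 months: 9 ≤ 66 is true
  support letters > 3: 0 > 3 is false
  institutional cost-share ≤ 10%: 39 ≤ 10 is false
  requested budget ≤ 1884711 USD: 478737 ≤ 1884711 is true
  IRB approval obtained: no → false
  mean reviewer score between 1.2 and 4.5: 2.1 in [1.2, 4.5] is true
  years since PhD ≥ 15 years: 42 ≥ 15 is true
  PI h-index ≥ 41: 33 ≥ 41 is false
  PI h-index ≥ 82: 33 ≥ 82 is false
Combine:
[1.1.1.1.1.1] false OR false = false
[1.1.1.1.1] NOT false = true
[1.1.1.1.2.1] true OR false = true
[1.1.1.1.2] NOT true = false
[1.1.1.1.3] true AND true = true
[1.1.1.1] true AND false AND true = false
[1.1.1] NOT false = true
[1.1] NOT true = false
[1.2.1] true OR true OR false = true
[1.2.2.1] false AND true = false
[1.2.2.2] false AND true = false
[1.2.2] false OR false = false
[1.2] true → false = false
[1] false OR false = false
[2] exactly-one(true, false, false) = true
[root] false AND true = false
Overall: false → declined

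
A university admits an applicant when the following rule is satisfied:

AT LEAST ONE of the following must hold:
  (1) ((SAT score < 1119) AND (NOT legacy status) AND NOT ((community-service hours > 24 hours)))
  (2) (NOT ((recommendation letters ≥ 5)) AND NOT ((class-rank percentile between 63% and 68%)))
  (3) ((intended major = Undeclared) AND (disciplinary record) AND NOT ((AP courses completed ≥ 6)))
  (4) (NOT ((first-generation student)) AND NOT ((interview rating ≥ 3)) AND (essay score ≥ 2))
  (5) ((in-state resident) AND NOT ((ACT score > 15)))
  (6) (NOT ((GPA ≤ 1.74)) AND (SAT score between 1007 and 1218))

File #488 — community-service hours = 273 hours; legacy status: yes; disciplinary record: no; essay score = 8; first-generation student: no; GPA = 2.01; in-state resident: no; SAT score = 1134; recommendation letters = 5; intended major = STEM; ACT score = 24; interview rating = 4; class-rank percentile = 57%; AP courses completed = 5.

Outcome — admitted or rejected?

Admitted

Atomic conditions:
  SAT score < 1119: 1134 < 1119 is false
  NOT legacy status: yes → false
  community-service hours > 24 hours: 273 > 24 is true
  recommendation letters ≥ 5: 5 ≥ 5 is true
  class-rank percentile between 63% and 68%: 57 in [63, 68] is false
  intended major = Undeclared: STEM == Undeclared is false
  disciplinary record: no → false
  AP courses completed ≥ 6: 5 ≥ 6 is false
  first-generation student: no → false
  interview rating ≥ 3: 4 ≥ 3 is true
  essay score ≥ 2: 8 ≥ 2 is true
  in-state resident: no → false
  ACT score > 15: 24 > 15 is true
  GPA ≤ 1.74: 2.01 ≤ 1.74 is false
  SAT score between 1007 and 1218: 1134 in [1007, 1218] is true
Combine:
[1.3] NOT true = false
[1] false AND false AND false = false
[2.1] NOT true = false
[2.2] NOT false = true
[2] false AND true = false
[3.3] NOT false = true
[3] false AND false AND true = false
[4.1] NOT false = true
[4.2] NOT true = false
[4] true AND false AND true = false
[5.2] NOT true = false
[5] false AND false = false
[6.1] NOT false = true
[6] true AND true = true
[root] false OR false OR false OR false OR false OR true = true
Overall: true → admitted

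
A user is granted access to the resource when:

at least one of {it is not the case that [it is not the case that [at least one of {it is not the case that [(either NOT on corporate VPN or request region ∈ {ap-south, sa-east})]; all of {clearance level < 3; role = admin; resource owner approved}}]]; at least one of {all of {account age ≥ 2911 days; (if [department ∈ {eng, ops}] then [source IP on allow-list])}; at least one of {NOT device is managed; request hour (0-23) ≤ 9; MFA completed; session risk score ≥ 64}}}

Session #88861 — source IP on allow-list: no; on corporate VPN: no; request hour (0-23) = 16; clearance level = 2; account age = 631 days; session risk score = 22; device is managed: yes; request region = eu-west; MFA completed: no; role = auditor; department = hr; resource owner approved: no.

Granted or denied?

Atomic conditions:
  NOT on corporate VPN: no → true
  request region ∈ {ap-south, sa-east}: eu-west is not in the set → false
  clearance level < 3: 2 < 3 is true
  role = admin: auditor == admin is false
  resource owner approved: no → false
  account age ≥ 2911 days: 631 ≥ 2911 is false
  department ∈ {eng, ops}: hr is not in the set → false
  source IP on allow-list: no → false
  NOT device is managed: yes → false
  request hour (0-23) ≤ 9: 16 ≤ 9 is false
  MFA completed: no → false
  session risk score ≥ 64: 22 ≥ 64 is false
Combine:
[1.1.1.1.1] true OR false = true
[1.1.1.1] NOT true = false
[1.1.1.2] true AND false AND false = false
[1.1.1] false OR false = false
[1.1] NOT false = true
[1] NOT true = false
[2.1.2] false → false (antecedent false ⇒ implication holds) = true
[2.1] false AND true = false
[2.2] false OR false OR false OR false = false
[2] false OR false = false
[root] false OR false = false
Overall: false → denied

Denied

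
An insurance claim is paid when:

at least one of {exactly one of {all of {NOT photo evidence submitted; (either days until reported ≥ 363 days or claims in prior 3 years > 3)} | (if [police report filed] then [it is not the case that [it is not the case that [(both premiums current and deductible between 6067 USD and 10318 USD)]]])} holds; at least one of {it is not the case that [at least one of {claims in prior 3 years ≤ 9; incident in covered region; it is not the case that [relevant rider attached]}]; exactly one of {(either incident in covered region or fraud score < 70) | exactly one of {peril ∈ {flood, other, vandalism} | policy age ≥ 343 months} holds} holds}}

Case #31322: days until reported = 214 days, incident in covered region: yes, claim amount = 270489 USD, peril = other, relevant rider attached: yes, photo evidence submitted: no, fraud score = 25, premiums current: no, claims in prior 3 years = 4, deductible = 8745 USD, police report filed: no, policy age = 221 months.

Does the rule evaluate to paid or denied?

Denied

Atomic conditions:
  NOT photo evidence submitted: no → true
  days until reported ≥ 363 days: 214 ≥ 363 is false
  claims in prior 3 years > 3: 4 > 3 is true
  police report filed: no → false
  premiums current: no → false
  deductible between 6067 USD and 10318 USD: 8745 in [6067, 10318] is true
  claims in prior 3 years ≤ 9: 4 ≤ 9 is true
  incident in covered region: yes → true
  relevant rider attached: yes → true
  fraud score < 70: 25 < 70 is true
  peril ∈ {flood, other, vandalism}: other is in the set → true
  policy age ≥ 343 months: 221 ≥ 343 is false
Combine:
[1.1.2] false OR true = true
[1.1] true AND true = true
[1.2.2.1.1] false AND true = false
[1.2.2.1] NOT false = true
[1.2.2] NOT true = false
[1.2] false → false (antecedent false ⇒ implication holds) = true
[1] exactly-one(true, true) = false
[2.1.1.3] NOT true = false
[2.1.1] true OR true OR false = true
[2.1] NOT true = false
[2.2.1] true OR true = true
[2.2.2] exactly-one(true, false) = true
[2.2] exactly-one(true, true) = false
[2] false OR false = false
[root] false OR false = false
Overall: false → denied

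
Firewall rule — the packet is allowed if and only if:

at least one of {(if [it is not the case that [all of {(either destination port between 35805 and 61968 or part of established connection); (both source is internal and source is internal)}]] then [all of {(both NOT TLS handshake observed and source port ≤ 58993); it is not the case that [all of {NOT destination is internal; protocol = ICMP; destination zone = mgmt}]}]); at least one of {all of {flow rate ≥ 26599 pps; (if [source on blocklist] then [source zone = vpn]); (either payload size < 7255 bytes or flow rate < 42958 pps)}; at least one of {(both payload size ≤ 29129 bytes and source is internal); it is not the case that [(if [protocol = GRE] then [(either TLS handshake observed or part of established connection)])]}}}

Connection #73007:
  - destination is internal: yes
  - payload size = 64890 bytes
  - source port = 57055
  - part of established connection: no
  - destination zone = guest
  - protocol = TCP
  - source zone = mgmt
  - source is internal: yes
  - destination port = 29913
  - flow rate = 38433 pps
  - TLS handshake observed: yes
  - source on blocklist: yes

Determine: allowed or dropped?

Dropped

Atomic conditions:
  destination port between 35805 and 61968: 29913 in [35805, 61968] is false
  part of established connection: no → false
  source is internal: yes → true
  NOT TLS handshake observed: yes → false
  source port ≤ 58993: 57055 ≤ 58993 is true
  NOT destination is internal: yes → false
  protocol = ICMP: TCP == ICMP is false
  destination zone = mgmt: guest == mgmt is false
  flow rate ≥ 26599 pps: 38433 ≥ 26599 is true
  source on blocklist: yes → true
  source zone = vpn: mgmt == vpn is false
  payload size < 7255 bytes: 64890 < 7255 is false
  flow rate < 42958 pps: 38433 < 42958 is true
  payload size ≤ 29129 bytes: 64890 ≤ 29129 is false
  protocol = GRE: TCP == GRE is false
  TLS handshake observed: yes → true
Combine:
[1.1.1.1] false OR false = false
[1.1.1.2] true AND true = true
[1.1.1] false AND true = false
[1.1] NOT false = true
[1.2.1] false AND true = false
[1.2.2.1] false AND false AND false = false
[1.2.2] NOT false = true
[1.2] false AND true = false
[1] true → false = false
[2.1.2] true → false = false
[2.1.3] false OR true = true
[2.1] true AND false AND true = false
[2.2.1] false AND true = false
[2.2.2.1.2] true OR false = true
[2.2.2.1] false → true (antecedent false ⇒ implication holds) = true
[2.2.2] NOT true = false
[2.2] false OR false = false
[2] false OR false = false
[root] false OR false = false
Overall: false → dropped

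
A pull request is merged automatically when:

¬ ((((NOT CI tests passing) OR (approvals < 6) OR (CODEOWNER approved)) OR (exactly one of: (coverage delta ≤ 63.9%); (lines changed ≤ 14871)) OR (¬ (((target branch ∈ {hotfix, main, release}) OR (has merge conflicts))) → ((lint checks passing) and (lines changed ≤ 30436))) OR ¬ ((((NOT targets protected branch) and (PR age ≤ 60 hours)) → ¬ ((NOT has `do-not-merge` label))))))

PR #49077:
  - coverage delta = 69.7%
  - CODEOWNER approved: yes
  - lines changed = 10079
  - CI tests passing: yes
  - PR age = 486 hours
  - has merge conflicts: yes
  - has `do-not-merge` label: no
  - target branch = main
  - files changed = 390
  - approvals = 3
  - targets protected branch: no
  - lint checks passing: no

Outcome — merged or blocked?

Atomic conditions:
  NOT CI tests passing: yes → false
  approvals < 6: 3 < 6 is true
  CODEOWNER approved: yes → true
  coverage delta ≤ 63.9%: 69.7 ≤ 63.9 is false
  lines changed ≤ 14871: 10079 ≤ 14871 is true
  target branch ∈ {hotfix, main, release}: main is in the set → true
  has merge conflicts: yes → true
  lint checks passing: no → false
  lines changed ≤ 30436: 10079 ≤ 30436 is true
  NOT targets protected branch: no → true
  PR age ≤ 60 hours: 486 ≤ 60 is false
  NOT has `do-not-merge` label: no → true
Combine:
[1.1] false OR true OR true = true
[1.2] exactly-one(false, true) = true
[1.3.1.1] true OR true = true
[1.3.1] NOT true = false
[1.3.2] false AND true = false
[1.3] false → false (antecedent false ⇒ implication holds) = true
[1.4.1.1] true AND false = false
[1.4.1.2] NOT true = false
[1.4.1] false → false (antecedent false ⇒ implication holds) = true
[1.4] NOT true = false
[1] true OR true OR true OR false = true
[root] NOT true = false
Overall: false → blocked

Blocked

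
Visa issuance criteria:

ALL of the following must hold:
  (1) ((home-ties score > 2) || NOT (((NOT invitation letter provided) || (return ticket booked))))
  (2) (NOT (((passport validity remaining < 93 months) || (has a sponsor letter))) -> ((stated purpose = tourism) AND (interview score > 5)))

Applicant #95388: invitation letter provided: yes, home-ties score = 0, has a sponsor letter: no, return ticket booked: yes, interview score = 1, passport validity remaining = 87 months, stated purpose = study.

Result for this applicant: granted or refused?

Refused

Atomic conditions:
  home-ties score > 2: 0 > 2 is false
  NOT invitation letter provided: yes → false
  return ticket booked: yes → true
  passport validity remaining < 93 months: 87 < 93 is true
  has a sponsor letter: no → false
  stated purpose = tourism: study == tourism is false
  interview score > 5: 1 > 5 is false
Combine:
[1.2.1] false OR true = true
[1.2] NOT true = false
[1] false OR false = false
[2.1.1] true OR false = true
[2.1] NOT true = false
[2.2] false AND false = false
[2] false → false (antecedent false ⇒ implication holds) = true
[root] false AND true = false
Overall: false → refused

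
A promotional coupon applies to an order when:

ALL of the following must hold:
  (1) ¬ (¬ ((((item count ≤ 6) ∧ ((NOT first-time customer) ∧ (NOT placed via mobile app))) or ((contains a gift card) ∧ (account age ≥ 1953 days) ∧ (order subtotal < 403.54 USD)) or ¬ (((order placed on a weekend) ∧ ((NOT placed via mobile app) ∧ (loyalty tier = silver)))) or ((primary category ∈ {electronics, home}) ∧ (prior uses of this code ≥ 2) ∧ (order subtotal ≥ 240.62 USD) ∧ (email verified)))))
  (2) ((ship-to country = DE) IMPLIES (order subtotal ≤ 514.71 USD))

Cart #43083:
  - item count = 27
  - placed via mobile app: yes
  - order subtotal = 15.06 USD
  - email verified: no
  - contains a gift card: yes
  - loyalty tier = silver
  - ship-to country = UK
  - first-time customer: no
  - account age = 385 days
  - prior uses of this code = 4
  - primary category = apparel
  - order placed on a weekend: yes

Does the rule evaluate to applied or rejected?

Applied

Atomic conditions:
  item count ≤ 6: 27 ≤ 6 is false
  NOT first-time customer: no → true
  NOT placed via mobile app: yes → false
  contains a gift card: yes → true
  account age ≥ 1953 days: 385 ≥ 1953 is false
  order subtotal < 403.54 USD: 15.06 < 403.54 is true
  order placed on a weekend: yes → true
  loyalty tier = silver: silver == silver is true
  primary category ∈ {electronics, home}: apparel is not in the set → false
  prior uses of this code ≥ 2: 4 ≥ 2 is true
  order subtotal ≥ 240.62 USD: 15.06 ≥ 240.62 is false
  email verified: no → false
  ship-to country = DE: UK == DE is false
  order subtotal ≤ 514.71 USD: 15.06 ≤ 514.71 is true
Combine:
[1.1.1.1.2] true AND false = false
[1.1.1.1] false AND false = false
[1.1.1.2] true AND false AND true = false
[1.1.1.3.1.2] false AND true = false
[1.1.1.3.1] true AND false = false
[1.1.1.3] NOT false = true
[1.1.1.4] false AND true AND false AND false = false
[1.1.1] false OR false OR true OR false = true
[1.1] NOT true = false
[1] NOT false = true
[2] false → true (antecedent false ⇒ implication holds) = true
[root] true AND true = true
Overall: true → applied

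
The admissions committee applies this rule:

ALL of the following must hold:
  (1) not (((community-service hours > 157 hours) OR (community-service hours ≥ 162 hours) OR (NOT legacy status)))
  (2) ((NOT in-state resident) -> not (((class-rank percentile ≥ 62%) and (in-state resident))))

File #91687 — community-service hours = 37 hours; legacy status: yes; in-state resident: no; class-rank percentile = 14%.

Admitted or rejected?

Atomic conditions:
  community-service hours > 157 hours: 37 > 157 is false
  community-service hours ≥ 162 hours: 37 ≥ 162 is false
  NOT legacy status: yes → false
  NOT in-state resident: no → true
  class-rank percentile ≥ 62%: 14 ≥ 62 is false
  in-state resident: no → false
Combine:
[1.1] false OR false OR false = false
[1] NOT false = true
[2.2.1] false AND false = false
[2.2] NOT false = true
[2] true → true = true
[root] true AND true = true
Overall: true → admitted

Admitted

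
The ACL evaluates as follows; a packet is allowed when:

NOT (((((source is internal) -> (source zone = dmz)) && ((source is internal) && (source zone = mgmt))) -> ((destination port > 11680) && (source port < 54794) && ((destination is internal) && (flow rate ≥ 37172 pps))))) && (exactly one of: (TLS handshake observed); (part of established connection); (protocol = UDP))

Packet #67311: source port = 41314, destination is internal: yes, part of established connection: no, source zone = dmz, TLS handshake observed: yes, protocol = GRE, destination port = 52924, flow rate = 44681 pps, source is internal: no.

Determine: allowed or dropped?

Dropped

Atomic conditions:
  source is internal: no → false
  source zone = dmz: dmz == dmz is true
  source zone = mgmt: dmz == mgmt is false
  destination port > 11680: 52924 > 11680 is true
  source port < 54794: 41314 < 54794 is true
  destination is internal: yes → true
  flow rate ≥ 37172 pps: 44681 ≥ 37172 is true
  TLS handshake observed: yes → true
  part of established connection: no → false
  protocol = UDP: GRE == UDP is false
Combine:
[1.1.1.1] false → true (antecedent false ⇒ implication holds) = true
[1.1.1.2] false AND false = false
[1.1.1] true AND false = false
[1.1.2.3] true AND true = true
[1.1.2] true AND true AND true = true
[1.1] false → true (antecedent false ⇒ implication holds) = true
[1] NOT true = false
[2] exactly-one(true, false, false) = true
[root] false AND true = false
Overall: false → dropped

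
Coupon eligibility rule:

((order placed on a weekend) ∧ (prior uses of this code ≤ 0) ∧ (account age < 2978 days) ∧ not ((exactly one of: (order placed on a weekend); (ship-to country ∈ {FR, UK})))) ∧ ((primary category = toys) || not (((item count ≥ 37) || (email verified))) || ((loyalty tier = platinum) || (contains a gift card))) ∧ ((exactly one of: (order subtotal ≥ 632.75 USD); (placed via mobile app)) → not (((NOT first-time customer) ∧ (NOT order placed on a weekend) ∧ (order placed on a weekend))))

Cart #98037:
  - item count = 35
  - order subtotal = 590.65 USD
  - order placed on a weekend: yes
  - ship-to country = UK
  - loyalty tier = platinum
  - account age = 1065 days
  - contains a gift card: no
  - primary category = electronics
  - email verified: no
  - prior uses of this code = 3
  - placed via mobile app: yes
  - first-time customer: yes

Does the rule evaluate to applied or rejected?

Rejected

Atomic conditions:
  order placed on a weekend: yes → true
  prior uses of this code ≤ 0: 3 ≤ 0 is false
  account age < 2978 days: 1065 < 2978 is true
  ship-to country ∈ {FR, UK}: UK is in the set → true
  primary category = toys: electronics == toys is false
  item count ≥ 37: 35 ≥ 37 is false
  email verified: no → false
  loyalty tier = platinum: platinum == platinum is true
  contains a gift card: no → false
  order subtotal ≥ 632.75 USD: 590.65 ≥ 632.75 is false
  placed via mobile app: yes → true
  NOT first-time customer: yes → false
  NOT order placed on a weekend: yes → false
Combine:
[1.4.1] exactly-one(true, true) = false
[1.4] NOT false = true
[1] true AND false AND true AND true = false
[2.2.1] false OR false = false
[2.2] NOT false = true
[2.3] true OR false = true
[2] false OR true OR true = true
[3.1] exactly-one(false, true) = true
[3.2.1] false AND false AND true = false
[3.2] NOT false = true
[3] true → true = true
[root] false AND true AND true = false
Overall: false → rejected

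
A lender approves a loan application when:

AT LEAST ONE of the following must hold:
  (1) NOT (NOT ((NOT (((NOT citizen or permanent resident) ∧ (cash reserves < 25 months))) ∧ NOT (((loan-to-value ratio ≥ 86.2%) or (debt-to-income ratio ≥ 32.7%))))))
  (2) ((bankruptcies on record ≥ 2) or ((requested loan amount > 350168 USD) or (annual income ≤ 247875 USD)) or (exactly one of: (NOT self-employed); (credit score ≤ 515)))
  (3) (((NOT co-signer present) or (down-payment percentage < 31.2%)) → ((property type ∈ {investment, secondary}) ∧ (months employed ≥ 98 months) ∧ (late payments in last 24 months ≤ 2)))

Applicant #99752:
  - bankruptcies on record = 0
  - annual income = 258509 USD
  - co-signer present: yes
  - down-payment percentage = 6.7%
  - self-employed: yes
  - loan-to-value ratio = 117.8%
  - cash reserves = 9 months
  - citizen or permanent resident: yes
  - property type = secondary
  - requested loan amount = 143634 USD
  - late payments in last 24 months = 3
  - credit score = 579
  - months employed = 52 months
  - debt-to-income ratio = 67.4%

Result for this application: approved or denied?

Atomic conditions:
  NOT citizen or permanent resident: yes → false
  cash reserves < 25 months: 9 < 25 is true
  loan-to-value ratio ≥ 86.2%: 117.8 ≥ 86.2 is true
  debt-to-income ratio ≥ 32.7%: 67.4 ≥ 32.7 is true
  bankruptcies on record ≥ 2: 0 ≥ 2 is false
  requested loan amount > 350168 USD: 143634 > 350168 is false
  annual income ≤ 247875 USD: 258509 ≤ 247875 is false
  NOT self-employed: yes → false
  credit score ≤ 515: 579 ≤ 515 is false
  NOT co-signer present: yes → false
  down-payment percentage < 31.2%: 6.7 < 31.2 is true
  property type ∈ {investment, secondary}: secondary is in the set → true
  months employed ≥ 98 months: 52 ≥ 98 is false
  late payments in last 24 months ≤ 2: 3 ≤ 2 is false
Combine:
[1.1.1.1.1] false AND true = false
[1.1.1.1] NOT false = true
[1.1.1.2.1] true OR true = true
[1.1.1.2] NOT true = false
[1.1.1] true AND false = false
[1.1] NOT false = true
[1] NOT true = false
[2.2] false OR false = false
[2.3] exactly-one(false, false) = false
[2] false OR false OR false = false
[3.1] false OR true = true
[3.2] true AND false AND false = false
[3] true → false = false
[root] false OR false OR false = false
Overall: false → denied

Denied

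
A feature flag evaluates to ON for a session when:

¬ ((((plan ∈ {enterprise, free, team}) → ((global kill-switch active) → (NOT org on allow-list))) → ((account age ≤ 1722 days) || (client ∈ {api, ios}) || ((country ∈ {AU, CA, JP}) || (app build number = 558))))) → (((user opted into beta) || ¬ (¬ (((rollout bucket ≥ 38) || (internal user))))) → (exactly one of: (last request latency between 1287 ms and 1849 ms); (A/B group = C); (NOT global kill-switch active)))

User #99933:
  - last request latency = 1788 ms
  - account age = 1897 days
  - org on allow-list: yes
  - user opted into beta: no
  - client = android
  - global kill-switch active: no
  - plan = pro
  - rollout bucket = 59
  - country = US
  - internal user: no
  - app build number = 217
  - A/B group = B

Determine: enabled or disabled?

Disabled

Atomic conditions:
  plan ∈ {enterprise, free, team}: pro is not in the set → false
  global kill-switch active: no → false
  NOT org on allow-list: yes → false
  account age ≤ 1722 days: 1897 ≤ 1722 is false
  client ∈ {api, ios}: android is not in the set → false
  country ∈ {AU, CA, JP}: US is not in the set → false
  app build number = 558: 217 == 558 is false
  user opted into beta: no → false
  rollout bucket ≥ 38: 59 ≥ 38 is true
  internal user: no → false
  last request latency between 1287 ms and 1849 ms: 1788 in [1287, 1849] is true
  A/B group = C: B == C is false
  NOT global kill-switch active: no → true
Combine:
[1.1.1.2] false → false (antecedent false ⇒ implication holds) = true
[1.1.1] false → true (antecedent false ⇒ implication holds) = true
[1.1.2.3] false OR false = false
[1.1.2] false OR false OR false = false
[1.1] true → false = false
[1] NOT false = true
[2.1.2.1.1] true OR false = true
[2.1.2.1] NOT true = false
[2.1.2] NOT false = true
[2.1] false OR true = true
[2.2] exactly-one(true, false, true) = false
[2] true → false = false
[root] true → false = false
Overall: false → disabled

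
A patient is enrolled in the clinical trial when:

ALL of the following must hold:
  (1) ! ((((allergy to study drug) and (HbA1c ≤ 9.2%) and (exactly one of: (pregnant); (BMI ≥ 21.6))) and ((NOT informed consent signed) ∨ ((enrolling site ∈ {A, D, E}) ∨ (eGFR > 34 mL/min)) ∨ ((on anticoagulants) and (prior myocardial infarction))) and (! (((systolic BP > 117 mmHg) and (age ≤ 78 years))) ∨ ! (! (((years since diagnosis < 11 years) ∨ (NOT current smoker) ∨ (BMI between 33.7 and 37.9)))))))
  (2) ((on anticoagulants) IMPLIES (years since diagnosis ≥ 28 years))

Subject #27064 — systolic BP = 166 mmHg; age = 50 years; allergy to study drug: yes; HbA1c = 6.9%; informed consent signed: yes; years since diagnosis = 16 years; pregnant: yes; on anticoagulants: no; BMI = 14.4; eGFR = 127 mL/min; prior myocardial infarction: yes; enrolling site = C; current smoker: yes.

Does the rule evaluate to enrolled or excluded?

Enrolled

Atomic conditions:
  allergy to study drug: yes → true
  HbA1c ≤ 9.2%: 6.9 ≤ 9.2 is true
  pregnant: yes → true
  BMI ≥ 21.6: 14.4 ≥ 21.6 is false
  NOT informed consent signed: yes → false
  enrolling site ∈ {A, D, E}: C is not in the set → false
  eGFR > 34 mL/min: 127 > 34 is true
  on anticoagulants: no → false
  prior myocardial infarction: yes → true
  systolic BP > 117 mmHg: 166 > 117 is true
  age ≤ 78 years: 50 ≤ 78 is true
  years since diagnosis < 11 years: 16 < 11 is false
  NOT current smoker: yes → false
  BMI between 33.7 and 37.9: 14.4 in [33.7, 37.9] is false
  years since diagnosis ≥ 28 years: 16 ≥ 28 is false
Combine:
[1.1.1.3] exactly-one(true, false) = true
[1.1.1] true AND true AND true = true
[1.1.2.2] false OR true = true
[1.1.2.3] false AND true = false
[1.1.2] false OR true OR false = true
[1.1.3.1.1] true AND true = true
[1.1.3.1] NOT true = false
[1.1.3.2.1.1] false OR false OR false = false
[1.1.3.2.1] NOT false = true
[1.1.3.2] NOT true = false
[1.1.3] false OR false = false
[1.1] true AND true AND false = false
[1] NOT false = true
[2] false → false (antecedent false ⇒ implication holds) = true
[root] true AND true = true
Overall: true → enrolled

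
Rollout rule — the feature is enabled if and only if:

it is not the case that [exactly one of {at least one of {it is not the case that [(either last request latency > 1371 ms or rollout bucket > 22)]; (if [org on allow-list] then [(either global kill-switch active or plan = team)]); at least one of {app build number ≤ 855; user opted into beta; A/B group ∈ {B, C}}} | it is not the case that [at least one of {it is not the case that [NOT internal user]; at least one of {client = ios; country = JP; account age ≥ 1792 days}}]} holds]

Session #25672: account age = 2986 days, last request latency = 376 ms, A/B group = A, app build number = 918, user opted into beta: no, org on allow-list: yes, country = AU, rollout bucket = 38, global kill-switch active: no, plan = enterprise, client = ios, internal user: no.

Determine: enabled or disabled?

Atomic conditions:
  last request latency > 1371 ms: 376 > 1371 is false
  rollout bucket > 22: 38 > 22 is true
  org on allow-list: yes → true
  global kill-switch active: no → false
  plan = team: enterprise == team is false
  app build number ≤ 855: 918 ≤ 855 is false
  user opted into beta: no → false
  A/B group ∈ {B, C}: A is not in the set → false
  NOT internal user: no → true
  client = ios: ios == ios is true
  country = JP: AU == JP is false
  account age ≥ 1792 days: 2986 ≥ 1792 is true
Combine:
[1.1.1.1] false OR true = true
[1.1.1] NOT true = false
[1.1.2.2] false OR false = false
[1.1.2] true → false = false
[1.1.3] false OR false OR false = false
[1.1] false OR false OR false = false
[1.2.1.1] NOT true = false
[1.2.1.2] true OR false OR true = true
[1.2.1] false OR true = true
[1.2] NOT true = false
[1] exactly-one(false, false) = false
[root] NOT false = true
Overall: true → enabled

Enabled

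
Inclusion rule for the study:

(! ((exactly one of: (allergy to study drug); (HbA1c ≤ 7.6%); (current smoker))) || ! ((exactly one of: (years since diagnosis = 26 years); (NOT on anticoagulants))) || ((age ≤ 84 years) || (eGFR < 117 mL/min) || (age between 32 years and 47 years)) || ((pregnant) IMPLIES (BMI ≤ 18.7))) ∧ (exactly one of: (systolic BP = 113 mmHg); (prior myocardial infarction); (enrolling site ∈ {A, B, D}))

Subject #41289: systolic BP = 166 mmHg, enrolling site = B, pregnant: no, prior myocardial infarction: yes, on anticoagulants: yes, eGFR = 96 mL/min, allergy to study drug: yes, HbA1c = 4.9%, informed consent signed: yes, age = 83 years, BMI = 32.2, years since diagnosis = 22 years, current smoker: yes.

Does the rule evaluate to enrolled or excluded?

Excluded

Atomic conditions:
  allergy to study drug: yes → true
  HbA1c ≤ 7.6%: 4.9 ≤ 7.6 is true
  current smoker: yes → true
  years since diagnosis = 26 years: 22 == 26 is false
  NOT on anticoagulants: yes → false
  age ≤ 84 years: 83 ≤ 84 is true
  eGFR < 117 mL/min: 96 < 117 is true
  age between 32 years and 47 years: 83 in [32, 47] is false
  pregnant: no → false
  BMI ≤ 18.7: 32.2 ≤ 18.7 is false
  systolic BP = 113 mmHg: 166 == 113 is false
  prior myocardial infarction: yes → true
  enrolling site ∈ {A, B, D}: B is in the set → true
Combine:
[1.1.1] exactly-one(true, true, true) = false
[1.1] NOT false = true
[1.2.1] exactly-one(false, false) = false
[1.2] NOT false = true
[1.3] true OR true OR false = true
[1.4] false → false (antecedent false ⇒ implication holds) = true
[1] true OR true OR true OR true = true
[2] exactly-one(false, true, true) = false
[root] true AND false = false
Overall: false → excluded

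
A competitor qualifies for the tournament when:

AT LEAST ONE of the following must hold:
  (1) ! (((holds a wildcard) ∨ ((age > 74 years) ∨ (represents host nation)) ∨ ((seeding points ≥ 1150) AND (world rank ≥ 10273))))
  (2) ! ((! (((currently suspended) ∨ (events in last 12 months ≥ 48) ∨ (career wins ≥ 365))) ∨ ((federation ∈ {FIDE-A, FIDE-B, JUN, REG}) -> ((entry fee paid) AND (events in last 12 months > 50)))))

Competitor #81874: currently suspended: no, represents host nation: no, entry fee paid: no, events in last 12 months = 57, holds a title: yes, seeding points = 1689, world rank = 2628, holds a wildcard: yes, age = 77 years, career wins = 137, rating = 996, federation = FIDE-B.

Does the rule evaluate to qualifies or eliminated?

Qualifies

Atomic conditions:
  holds a wildcard: yes → true
  age > 74 years: 77 > 74 is true
  represents host nation: no → false
  seeding points ≥ 1150: 1689 ≥ 1150 is true
  world rank ≥ 10273: 2628 ≥ 10273 is false
  currently suspended: no → false
  events in last 12 months ≥ 48: 57 ≥ 48 is true
  career wins ≥ 365: 137 ≥ 365 is false
  federation ∈ {FIDE-A, FIDE-B, JUN, REG}: FIDE-B is in the set → true
  entry fee paid: no → false
  events in last 12 months > 50: 57 > 50 is true
Combine:
[1.1.2] true OR false = true
[1.1.3] true AND false = false
[1.1] true OR true OR false = true
[1] NOT true = false
[2.1.1.1] false OR true OR false = true
[2.1.1] NOT true = false
[2.1.2.2] false AND true = false
[2.1.2] true → false = false
[2.1] false OR false = false
[2] NOT false = true
[root] false OR true = true
Overall: true → qualifies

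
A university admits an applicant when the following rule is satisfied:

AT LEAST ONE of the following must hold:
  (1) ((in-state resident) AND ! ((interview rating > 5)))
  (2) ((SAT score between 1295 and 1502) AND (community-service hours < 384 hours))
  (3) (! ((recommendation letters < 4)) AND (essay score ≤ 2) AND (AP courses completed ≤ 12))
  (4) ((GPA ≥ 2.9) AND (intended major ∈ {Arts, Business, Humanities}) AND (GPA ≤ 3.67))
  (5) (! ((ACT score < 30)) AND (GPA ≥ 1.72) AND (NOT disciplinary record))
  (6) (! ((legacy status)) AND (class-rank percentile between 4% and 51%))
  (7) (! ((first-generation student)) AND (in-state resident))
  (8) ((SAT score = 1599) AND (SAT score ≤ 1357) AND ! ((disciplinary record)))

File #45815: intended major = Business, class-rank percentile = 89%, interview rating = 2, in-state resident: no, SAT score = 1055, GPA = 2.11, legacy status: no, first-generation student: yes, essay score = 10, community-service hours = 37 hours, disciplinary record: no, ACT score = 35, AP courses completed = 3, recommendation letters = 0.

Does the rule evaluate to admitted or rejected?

Atomic conditions:
  in-state resident: no → false
  interview rating > 5: 2 > 5 is false
  SAT score between 1295 and 1502: 1055 in [1295, 1502] is false
  community-service hours < 384 hours: 37 < 384 is true
  recommendation letters < 4: 0 < 4 is true
  essay score ≤ 2: 10 ≤ 2 is false
  AP courses completed ≤ 12: 3 ≤ 12 is true
  GPA ≥ 2.9: 2.11 ≥ 2.9 is false
  intended major ∈ {Arts, Business, Humanities}: Business is in the set → true
  GPA ≤ 3.67: 2.11 ≤ 3.67 is true
  ACT score < 30: 35 < 30 is false
  GPA ≥ 1.72: 2.11 ≥ 1.72 is true
  NOT disciplinary record: no → true
  legacy status: no → false
  class-rank percentile between 4% and 51%: 89 in [4, 51] is false
  first-generation student: yes → true
  SAT score = 1599: 1055 == 1599 is false
  SAT score ≤ 1357: 1055 ≤ 1357 is true
  disciplinary record: no → false
Combine:
[1.2] NOT false = true
[1] false AND true = false
[2] false AND true = false
[3.1] NOT true = false
[3] false AND false AND true = false
[4] false AND true AND true = false
[5.1] NOT false = true
[5] true AND true AND true = true
[6.1] NOT false = true
[6] true AND false = false
[7.1] NOT true = false
[7] false AND false = false
[8.3] NOT false = true
[8] false AND true AND true = false
[root] false OR false OR false OR false OR true OR false OR false OR false = true
Overall: true → admitted

Admitted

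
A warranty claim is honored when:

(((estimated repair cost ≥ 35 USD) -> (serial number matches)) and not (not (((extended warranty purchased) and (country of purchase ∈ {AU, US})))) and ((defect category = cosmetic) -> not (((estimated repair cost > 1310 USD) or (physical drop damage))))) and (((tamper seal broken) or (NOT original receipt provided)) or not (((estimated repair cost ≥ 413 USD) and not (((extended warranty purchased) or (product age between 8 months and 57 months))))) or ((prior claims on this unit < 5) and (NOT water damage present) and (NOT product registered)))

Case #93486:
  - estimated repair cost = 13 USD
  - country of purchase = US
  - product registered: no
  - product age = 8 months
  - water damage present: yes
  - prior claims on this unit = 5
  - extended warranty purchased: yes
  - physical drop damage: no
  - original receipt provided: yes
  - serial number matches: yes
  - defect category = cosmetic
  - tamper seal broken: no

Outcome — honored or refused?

Atomic conditions:
  estimated repair cost ≥ 35 USD: 13 ≥ 35 is false
  serial number matches: yes → true
  extended warranty purchased: yes → true
  country of purchase ∈ {AU, US}: US is in the set → true
  defect category = cosmetic: cosmetic == cosmetic is true
  estimated repair cost > 1310 USD: 13 > 1310 is false
  physical drop damage: no → false
  tamper seal broken: no → false
  NOT original receipt provided: yes → false
  estimated repair cost ≥ 413 USD: 13 ≥ 413 is false
  product age between 8 months and 57 months: 8 in [8, 57] is true
  prior claims on this unit < 5: 5 < 5 is false
  NOT water damage present: yes → false
  NOT product registered: no → true
Combine:
[1.1] false → true (antecedent false ⇒ implication holds) = true
[1.2.1.1] true AND true = true
[1.2.1] NOT true = false
[1.2] NOT false = true
[1.3.2.1] false OR false = false
[1.3.2] NOT false = true
[1.3] true → true = true
[1] true AND true AND true = true
[2.1] false OR false = false
[2.2.1.2.1] true OR true = true
[2.2.1.2] NOT true = false
[2.2.1] false AND false = false
[2.2] NOT false = true
[2.3] false AND false AND true = false
[2] false OR true OR false = true
[root] true AND true = true
Overall: true → honored

Honored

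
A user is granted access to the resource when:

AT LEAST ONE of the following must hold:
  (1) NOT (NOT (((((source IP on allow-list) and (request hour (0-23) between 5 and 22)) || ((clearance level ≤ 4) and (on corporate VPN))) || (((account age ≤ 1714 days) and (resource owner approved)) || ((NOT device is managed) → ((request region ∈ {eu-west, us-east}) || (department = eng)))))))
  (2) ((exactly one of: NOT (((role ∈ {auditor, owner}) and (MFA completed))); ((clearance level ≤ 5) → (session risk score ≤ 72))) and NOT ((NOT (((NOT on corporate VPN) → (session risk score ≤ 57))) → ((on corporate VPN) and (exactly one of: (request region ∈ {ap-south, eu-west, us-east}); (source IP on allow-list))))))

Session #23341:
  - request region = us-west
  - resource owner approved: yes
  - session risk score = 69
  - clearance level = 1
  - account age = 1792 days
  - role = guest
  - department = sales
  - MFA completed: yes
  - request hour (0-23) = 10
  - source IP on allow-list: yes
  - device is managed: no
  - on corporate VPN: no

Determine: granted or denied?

Atomic conditions:
  source IP on allow-list: yes → true
  request hour (0-23) between 5 and 22: 10 in [5, 22] is true
  clearance level ≤ 4: 1 ≤ 4 is true
  on corporate VPN: no → false
  account age ≤ 1714 days: 1792 ≤ 1714 is false
  resource owner approved: yes → true
  NOT device is managed: no → true
  request region ∈ {eu-west, us-east}: us-west is not in the set → false
  department = eng: sales == eng is false
  role ∈ {auditor, owner}: guest is not in the set → false
  MFA completed: yes → true
  clearance level ≤ 5: 1 ≤ 5 is true
  session risk score ≤ 72: 69 ≤ 72 is true
  NOT on corporate VPN: no → true
  session risk score ≤ 57: 69 ≤ 57 is false
  request region ∈ {ap-south, eu-west, us-east}: us-west is not in the set → false
Combine:
[1.1.1.1.1] true AND true = true
[1.1.1.1.2] true AND false = false
[1.1.1.1] true OR false = true
[1.1.1.2.1] false AND true = false
[1.1.1.2.2.2] false OR false = false
[1.1.1.2.2] true → false = false
[1.1.1.2] false OR false = false
[1.1.1] true OR false = true
[1.1] NOT true = false
[1] NOT false = true
[2.1.1.1] false AND true = false
[2.1.1] NOT false = true
[2.1.2] true → true = true
[2.1] exactly-one(true, true) = false
[2.2.1.1.1] true → false = false
[2.2.1.1] NOT false = true
[2.2.1.2.2] exactly-one(false, true) = true
[2.2.1.2] false AND true = false
[2.2.1] true → false = false
[2.2] NOT false = true
[2] false AND true = false
[root] true OR false = true
Overall: true → granted

Granted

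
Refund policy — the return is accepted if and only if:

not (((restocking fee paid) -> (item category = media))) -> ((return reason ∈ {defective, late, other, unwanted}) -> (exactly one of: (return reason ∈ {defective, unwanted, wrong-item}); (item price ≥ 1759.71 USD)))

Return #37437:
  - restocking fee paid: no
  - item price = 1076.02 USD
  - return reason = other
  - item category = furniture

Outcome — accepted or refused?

Atomic conditions:
  restocking fee paid: no → false
  item category = media: furniture == media is false
  return reason ∈ {defective, late, other, unwanted}: other is in the set → true
  return reason ∈ {defective, unwanted, wrong-item}: other is not in the set → false
  item price ≥ 1759.71 USD: 1076.02 ≥ 1759.71 is false
Combine:
[1.1] false → false (antecedent false ⇒ implication holds) = true
[1] NOT true = false
[2.2] exactly-one(false, false) = false
[2] true → false = false
[root] false → false (antecedent false ⇒ implication holds) = true
Overall: true → accepted

Accepted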